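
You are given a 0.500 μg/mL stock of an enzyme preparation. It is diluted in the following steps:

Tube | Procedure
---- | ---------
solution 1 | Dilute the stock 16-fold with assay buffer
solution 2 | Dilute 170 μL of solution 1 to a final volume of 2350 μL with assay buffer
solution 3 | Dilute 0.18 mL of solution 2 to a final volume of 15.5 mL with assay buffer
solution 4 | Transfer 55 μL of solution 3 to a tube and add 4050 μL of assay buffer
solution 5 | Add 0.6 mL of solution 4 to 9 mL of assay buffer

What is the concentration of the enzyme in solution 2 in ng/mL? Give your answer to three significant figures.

2.26 ng/mL

Step 1: 16-fold → factor 16
Step 2: 170 μL brought to 2350 μL → factor 2350/170 = 13.824
Dilution factor through solution 2 = 16 × 13.824 = 221.18
[solution 2] = 0.500 μg/mL / 221.18 = 0.002261 μg/mL = 2.26 ng/mL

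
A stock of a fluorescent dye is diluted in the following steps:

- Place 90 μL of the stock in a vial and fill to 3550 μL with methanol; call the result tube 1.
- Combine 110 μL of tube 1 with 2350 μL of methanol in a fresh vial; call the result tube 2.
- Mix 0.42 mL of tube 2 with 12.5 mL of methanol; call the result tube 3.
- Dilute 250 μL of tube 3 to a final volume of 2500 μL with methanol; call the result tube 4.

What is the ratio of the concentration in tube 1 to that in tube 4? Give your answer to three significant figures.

6.88 × 10^3

Step 1: 90 μL brought to 3550 μL → factor 3550/90 = 39.444
Step 2: 110 μL + 2350 μL = 2460 μL total → factor 2460/110 = 22.364
Step 3: 0.42 mL + 12.5 mL = 12.92 mL total → factor 12.92/0.42 = 30.762
Step 4: 250 μL brought to 2500 μL → factor 2500/250 = 10
Dilution factor to tube 1 = 39.444; to tube 4 = 2.7136 × 10^5
[tube 1]/[tube 4] = (factor to tube 4)/(factor to tube 1) = 2.7136 × 10^5/39.444 = 6.88 × 10^3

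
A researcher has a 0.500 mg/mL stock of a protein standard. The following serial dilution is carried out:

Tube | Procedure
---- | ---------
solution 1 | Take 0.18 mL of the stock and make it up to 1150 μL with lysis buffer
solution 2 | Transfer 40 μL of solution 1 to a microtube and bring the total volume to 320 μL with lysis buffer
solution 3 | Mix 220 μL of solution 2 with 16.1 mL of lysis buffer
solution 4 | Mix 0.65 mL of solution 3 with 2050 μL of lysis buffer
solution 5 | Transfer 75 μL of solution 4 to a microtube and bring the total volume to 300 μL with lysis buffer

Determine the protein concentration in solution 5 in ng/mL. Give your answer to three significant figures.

Step 1: 0.18 mL brought to 1150 μL → factor 1.15/0.18 = 6.3889
Step 2: 40 μL brought to 320 μL → factor 320/40 = 8
Step 3: 220 μL + 16.1 mL = 16320 μL total → factor 16320/220 = 74.182
Step 4: 0.65 mL + 2050 μL = 2.7 mL total → factor 2.7/0.65 = 4.1538
Step 5: 75 μL brought to 300 μL → factor 300/75 = 4
Overall dilution factor = 6.3889 × 8 × 74.182 × 4.1538 × 4 = 62997
Final = 0.500 mg/mL / 62997 = 7.937 × 10^-6 mg/mL = 7.94 ng/mL

7.94 ng/mL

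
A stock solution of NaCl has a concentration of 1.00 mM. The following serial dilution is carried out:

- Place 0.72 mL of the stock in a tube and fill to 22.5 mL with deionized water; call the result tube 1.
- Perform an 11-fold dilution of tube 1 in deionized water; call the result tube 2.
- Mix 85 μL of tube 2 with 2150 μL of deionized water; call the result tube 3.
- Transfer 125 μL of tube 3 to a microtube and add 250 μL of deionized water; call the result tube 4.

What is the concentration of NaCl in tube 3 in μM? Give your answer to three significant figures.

Step 1: 0.72 mL brought to 22.5 mL → factor 22.5/0.72 = 31.25
Step 2: 11-fold → factor 11
Step 3: 85 μL + 2150 μL = 2235 μL total → factor 2235/85 = 26.294
Dilution factor through tube 3 = 31.25 × 11 × 26.294 = 9038.6
[tube 3] = 1.00 mM / 9038.6 = 0.0001106 mM = 0.111 μM

0.111 μM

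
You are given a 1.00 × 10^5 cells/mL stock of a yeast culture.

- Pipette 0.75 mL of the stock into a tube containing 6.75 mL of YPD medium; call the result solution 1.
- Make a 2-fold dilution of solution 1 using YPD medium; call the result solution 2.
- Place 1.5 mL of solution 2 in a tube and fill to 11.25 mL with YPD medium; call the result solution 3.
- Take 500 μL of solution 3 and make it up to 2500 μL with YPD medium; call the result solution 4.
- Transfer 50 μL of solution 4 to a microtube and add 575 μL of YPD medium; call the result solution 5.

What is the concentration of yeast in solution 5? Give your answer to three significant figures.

10.7 cells/mL

Step 1: 0.75 mL + 6.75 mL = 7.5 mL total → factor 7.5/0.75 = 10
Step 2: 2-fold → factor 2
Step 3: 1.5 mL brought to 11.25 mL → factor 11.25/1.5 = 7.5
Step 4: 500 μL brought to 2500 μL → factor 2500/500 = 5
Step 5: 50 μL + 575 μL = 625 μL total → factor 625/50 = 12.5
Overall dilution factor = 10 × 2 × 7.5 × 5 × 12.5 = 9375
Final = 1.00 × 10^5 cells/mL / 9375 = 10.7 cells/mL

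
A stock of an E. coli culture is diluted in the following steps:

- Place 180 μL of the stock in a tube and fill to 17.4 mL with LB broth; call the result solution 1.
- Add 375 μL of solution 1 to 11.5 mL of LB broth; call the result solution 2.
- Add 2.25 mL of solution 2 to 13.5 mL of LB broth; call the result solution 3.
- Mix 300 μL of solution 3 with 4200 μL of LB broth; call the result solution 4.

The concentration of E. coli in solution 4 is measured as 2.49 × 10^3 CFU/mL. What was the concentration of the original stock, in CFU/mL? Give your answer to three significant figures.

8.00 × 10^8 CFU/mL

Step 1: 180 μL brought to 17.4 mL → factor 17400/180 = 96.667
Step 2: 375 μL + 11.5 mL = 11875 μL total → factor 11875/375 = 31.667
Step 3: 2.25 mL + 13.5 mL = 15.75 mL total → factor 15.75/2.25 = 7
Step 4: 300 μL + 4200 μL = 4500 μL total → factor 4500/300 = 15
Overall dilution factor = 96.667 × 31.667 × 7 × 15 = 3.2142 × 10^5
Stock = 2.49 × 10^3 CFU/mL × 3.2142 × 10^5 = 8.00 × 10^8 CFU/mL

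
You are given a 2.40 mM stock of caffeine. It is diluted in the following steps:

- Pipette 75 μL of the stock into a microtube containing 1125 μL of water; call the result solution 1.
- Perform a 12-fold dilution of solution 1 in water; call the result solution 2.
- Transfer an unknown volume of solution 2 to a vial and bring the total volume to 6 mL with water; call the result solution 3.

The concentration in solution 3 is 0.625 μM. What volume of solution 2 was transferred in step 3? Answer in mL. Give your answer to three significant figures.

0.300 mL

Step 1: 75 μL + 1125 μL = 1200 μL total → factor 1200/75 = 16
Step 2: 12-fold → factor 12
Step 3: v brought to 6 mL → factor = 6 mL/v
Product of known-step factors = 192
Overall factor = 2.40 mM / (0.625 μM) = 3840
Step-3 factor = 3840 / 192 = 20
v = 6 mL / 20 = 0.300 mL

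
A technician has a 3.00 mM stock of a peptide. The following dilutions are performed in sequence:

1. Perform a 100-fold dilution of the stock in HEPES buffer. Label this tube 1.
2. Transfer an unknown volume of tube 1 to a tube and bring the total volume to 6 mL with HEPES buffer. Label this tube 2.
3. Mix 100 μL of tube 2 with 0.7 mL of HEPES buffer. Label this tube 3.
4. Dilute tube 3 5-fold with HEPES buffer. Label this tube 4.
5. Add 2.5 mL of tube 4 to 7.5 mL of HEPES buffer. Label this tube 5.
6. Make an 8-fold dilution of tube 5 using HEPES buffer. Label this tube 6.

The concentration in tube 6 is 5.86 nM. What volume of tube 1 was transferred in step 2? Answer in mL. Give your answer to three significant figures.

1.50 mL

Step 1: 100-fold → factor 100
Step 2: v brought to 6 mL → factor = 6 mL/v
Step 3: 100 μL + 0.7 mL = 800 μL total → factor 800/100 = 8
Step 4: 5-fold → factor 5
Step 5: 2.5 mL + 7.5 mL = 10 mL total → factor 10/2.5 = 4
Step 6: 8-fold → factor 8
Product of known-step factors = 1.28 × 10^5
Overall factor = 3.00 mM / (5.86 nM) = 5.1195 × 10^5
Step-2 factor = 5.1195 × 10^5 / 1.28 × 10^5 = 3.9996
v = 6 mL / 3.9996 = 1.50 mL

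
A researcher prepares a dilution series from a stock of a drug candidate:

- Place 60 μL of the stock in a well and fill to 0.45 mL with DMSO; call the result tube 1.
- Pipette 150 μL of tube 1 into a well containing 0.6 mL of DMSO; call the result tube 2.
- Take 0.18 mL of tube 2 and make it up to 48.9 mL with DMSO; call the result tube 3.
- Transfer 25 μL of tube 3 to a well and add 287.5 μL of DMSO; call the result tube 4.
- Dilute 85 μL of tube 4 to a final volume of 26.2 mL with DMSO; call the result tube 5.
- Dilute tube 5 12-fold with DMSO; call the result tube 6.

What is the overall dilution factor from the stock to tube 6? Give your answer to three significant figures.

4.71 × 10^8

Step 1: 60 μL brought to 0.45 mL → factor 450/60 = 7.5
Step 2: 150 μL + 0.6 mL = 750 μL total → factor 750/150 = 5
Step 3: 0.18 mL brought to 48.9 mL → factor 48.9/0.18 = 271.67
Step 4: 25 μL + 287.5 μL = 312.5 μL total → factor 312.5/25 = 12.5
Step 5: 85 μL brought to 26.2 mL → factor 26200/85 = 308.24
Step 6: 12-fold → factor 12
Overall dilution factor = 7.5 × 5 × 271.67 × 12.5 × 308.24 × 12 = 4.7102 × 10^8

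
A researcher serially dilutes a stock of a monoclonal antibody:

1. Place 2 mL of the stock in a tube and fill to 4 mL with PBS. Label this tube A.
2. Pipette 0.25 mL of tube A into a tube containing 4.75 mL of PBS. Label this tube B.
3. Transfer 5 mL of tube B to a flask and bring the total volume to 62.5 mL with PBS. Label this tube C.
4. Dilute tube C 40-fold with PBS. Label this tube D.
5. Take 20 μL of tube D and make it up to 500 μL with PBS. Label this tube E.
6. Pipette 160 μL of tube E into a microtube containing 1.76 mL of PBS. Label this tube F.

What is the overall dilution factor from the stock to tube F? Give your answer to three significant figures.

6.00 × 10^6

Step 1: 2 mL brought to 4 mL → factor 4/2 = 2
Step 2: 0.25 mL + 4.75 mL = 5 mL total → factor 5/0.25 = 20
Step 3: 5 mL brought to 62.5 mL → factor 62.5/5 = 12.5
Step 4: 40-fold → factor 40
Step 5: 20 μL brought to 500 μL → factor 500/20 = 25
Step 6: 160 μL + 1.76 mL = 1920 μL total → factor 1920/160 = 12
Overall dilution factor = 2 × 20 × 12.5 × 40 × 25 × 12 = 6 × 10^6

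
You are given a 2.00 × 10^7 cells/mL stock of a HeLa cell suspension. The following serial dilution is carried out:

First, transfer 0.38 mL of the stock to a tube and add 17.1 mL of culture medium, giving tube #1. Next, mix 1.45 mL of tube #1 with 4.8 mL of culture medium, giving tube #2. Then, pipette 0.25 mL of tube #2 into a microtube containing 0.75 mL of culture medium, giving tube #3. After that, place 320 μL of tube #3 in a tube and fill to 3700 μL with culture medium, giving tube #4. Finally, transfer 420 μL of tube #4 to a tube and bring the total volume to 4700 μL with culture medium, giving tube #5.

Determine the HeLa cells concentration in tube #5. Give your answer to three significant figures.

195 cells/mL

Step 1: 0.38 mL + 17.1 mL = 17.48 mL total → factor 17.48/0.38 = 46
Step 2: 1.45 mL + 4.8 mL = 6.25 mL total → factor 6.25/1.45 = 4.3103
Step 3: 0.25 mL + 0.75 mL = 1 mL total → factor 1/0.25 = 4
Step 4: 320 μL brought to 3700 μL → factor 3700/320 = 11.562
Step 5: 420 μL brought to 4700 μL → factor 4700/420 = 11.19
Overall dilution factor = 46 × 4.3103 × 4 × 11.562 × 11.19 = 1.0262 × 10^5
Final = 2.00 × 10^7 cells/mL / 1.0262 × 10^5 = 195 cells/mL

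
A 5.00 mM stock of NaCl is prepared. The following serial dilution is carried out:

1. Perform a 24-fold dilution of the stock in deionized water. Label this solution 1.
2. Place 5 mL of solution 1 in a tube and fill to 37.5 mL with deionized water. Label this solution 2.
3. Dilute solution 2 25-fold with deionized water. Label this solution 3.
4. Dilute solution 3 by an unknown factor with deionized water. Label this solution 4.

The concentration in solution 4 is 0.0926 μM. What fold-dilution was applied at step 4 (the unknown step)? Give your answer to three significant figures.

12.0-fold

Step 1: 24-fold → factor 24
Step 2: 5 mL brought to 37.5 mL → factor 37.5/5 = 7.5
Step 3: 25-fold → factor 25
Step 4: unknown factor x
Product of known-step factors = 4500
Overall factor = 5.00 mM / (0.0926 μM) = 53996
x = 53996 / 4500 = 12.0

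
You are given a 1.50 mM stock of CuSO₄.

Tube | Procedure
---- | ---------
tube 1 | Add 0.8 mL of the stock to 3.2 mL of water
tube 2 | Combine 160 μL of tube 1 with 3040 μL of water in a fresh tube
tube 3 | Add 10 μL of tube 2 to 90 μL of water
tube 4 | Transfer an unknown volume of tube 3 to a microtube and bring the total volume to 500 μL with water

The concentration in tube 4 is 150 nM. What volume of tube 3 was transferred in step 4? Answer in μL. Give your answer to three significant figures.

Step 1: 0.8 mL + 3.2 mL = 4 mL total → factor 4/0.8 = 5
Step 2: 160 μL + 3040 μL = 3200 μL total → factor 3200/160 = 20
Step 3: 10 μL + 90 μL = 100 μL total → factor 100/10 = 10
Step 4: v brought to 500 μL → factor = 500 μL/v
Product of known-step factors = 1000
Overall factor = 1.50 mM / (150 nM) = 10000
Step-4 factor = 10000 / 1000 = 10
v = 500 μL / 10 = 50.0 μL

50.0 μL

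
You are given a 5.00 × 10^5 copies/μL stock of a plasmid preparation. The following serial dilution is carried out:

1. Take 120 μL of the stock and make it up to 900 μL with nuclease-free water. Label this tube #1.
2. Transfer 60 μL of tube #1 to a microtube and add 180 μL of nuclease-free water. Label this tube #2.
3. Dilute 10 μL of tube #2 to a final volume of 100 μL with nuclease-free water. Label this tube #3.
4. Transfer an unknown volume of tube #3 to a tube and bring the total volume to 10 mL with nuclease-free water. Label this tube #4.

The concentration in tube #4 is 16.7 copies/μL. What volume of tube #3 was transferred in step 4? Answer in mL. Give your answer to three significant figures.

0.100 mL

Step 1: 120 μL brought to 900 μL → factor 900/120 = 7.5
Step 2: 60 μL + 180 μL = 240 μL total → factor 240/60 = 4
Step 3: 10 μL brought to 100 μL → factor 100/10 = 10
Step 4: v brought to 10 mL → factor = 10 mL/v
Product of known-step factors = 300
Overall factor = 5.00 × 10^5 copies/μL / (16.7 copies/μL) = 29940
Step-4 factor = 29940 / 300 = 99.8
v = 10 mL / 99.8 = 0.100 mL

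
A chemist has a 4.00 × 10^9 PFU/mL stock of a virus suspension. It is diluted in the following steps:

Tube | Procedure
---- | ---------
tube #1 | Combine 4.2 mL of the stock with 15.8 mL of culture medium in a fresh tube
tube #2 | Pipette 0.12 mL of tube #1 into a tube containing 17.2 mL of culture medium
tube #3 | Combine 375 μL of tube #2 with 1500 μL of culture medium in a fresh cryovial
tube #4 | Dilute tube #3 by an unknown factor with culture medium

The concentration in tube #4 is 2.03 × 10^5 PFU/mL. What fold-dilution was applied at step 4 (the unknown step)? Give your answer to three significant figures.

5.73-fold

Step 1: 4.2 mL + 15.8 mL = 20 mL total → factor 20/4.2 = 4.7619
Step 2: 0.12 mL + 17.2 mL = 17.32 mL total → factor 17.32/0.12 = 144.33
Step 3: 375 μL + 1500 μL = 1875 μL total → factor 1875/375 = 5
Step 4: unknown factor x
Product of known-step factors = 3436.5
Overall factor = 4.00 × 10^9 PFU/mL / (2.03 × 10^5 PFU/mL) = 19704
x = 19704 / 3436.5 = 5.73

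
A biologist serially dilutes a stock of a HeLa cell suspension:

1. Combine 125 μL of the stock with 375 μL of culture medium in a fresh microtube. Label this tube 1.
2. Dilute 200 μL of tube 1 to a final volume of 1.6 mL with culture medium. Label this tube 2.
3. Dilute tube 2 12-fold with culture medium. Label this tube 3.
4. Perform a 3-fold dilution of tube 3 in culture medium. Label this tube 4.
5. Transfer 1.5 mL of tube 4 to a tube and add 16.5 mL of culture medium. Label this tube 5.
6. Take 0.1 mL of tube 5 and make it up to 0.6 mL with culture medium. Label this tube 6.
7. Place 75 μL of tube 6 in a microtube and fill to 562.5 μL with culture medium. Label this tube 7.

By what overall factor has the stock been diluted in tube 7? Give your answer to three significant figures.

Step 1: 125 μL + 375 μL = 500 μL total → factor 500/125 = 4
Step 2: 200 μL brought to 1.6 mL → factor 1600/200 = 8
Step 3: 12-fold → factor 12
Step 4: 3-fold → factor 3
Step 5: 1.5 mL + 16.5 mL = 18 mL total → factor 18/1.5 = 12
Step 6: 0.1 mL brought to 0.6 mL → factor 0.6/0.1 = 6
Step 7: 75 μL brought to 562.5 μL → factor 562.5/75 = 7.5
Overall dilution factor = 4 × 8 × 12 × 3 × 12 × 6 × 7.5 = 6.2208 × 10^5

6.22 × 10^5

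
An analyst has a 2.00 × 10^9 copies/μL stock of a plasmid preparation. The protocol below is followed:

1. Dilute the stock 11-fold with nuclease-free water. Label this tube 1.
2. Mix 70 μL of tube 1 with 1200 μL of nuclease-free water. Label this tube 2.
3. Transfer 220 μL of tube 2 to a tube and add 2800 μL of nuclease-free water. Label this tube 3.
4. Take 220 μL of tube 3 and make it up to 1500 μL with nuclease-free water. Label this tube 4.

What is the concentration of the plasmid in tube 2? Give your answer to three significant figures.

Step 1: 11-fold → factor 11
Step 2: 70 μL + 1200 μL = 1270 μL total → factor 1270/70 = 18.143
Dilution factor through tube 2 = 11 × 18.143 = 199.57
[tube 2] = 2.00 × 10^9 copies/μL / 199.57 = 1.00 × 10^7 copies/μL

1.00 × 10^7 copies/μL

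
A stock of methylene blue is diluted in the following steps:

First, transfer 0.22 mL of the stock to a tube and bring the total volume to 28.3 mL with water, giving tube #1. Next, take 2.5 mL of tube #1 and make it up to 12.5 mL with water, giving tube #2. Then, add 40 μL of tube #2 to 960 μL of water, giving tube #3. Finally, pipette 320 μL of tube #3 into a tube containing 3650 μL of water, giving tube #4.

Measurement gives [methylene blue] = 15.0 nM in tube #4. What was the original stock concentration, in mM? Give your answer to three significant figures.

2.99 mM

Step 1: 0.22 mL brought to 28.3 mL → factor 28.3/0.22 = 128.64
Step 2: 2.5 mL brought to 12.5 mL → factor 12.5/2.5 = 5
Step 3: 40 μL + 960 μL = 1000 μL total → factor 1000/40 = 25
Step 4: 320 μL + 3650 μL = 3970 μL total → factor 3970/320 = 12.406
Overall dilution factor = 128.64 × 5 × 25 × 12.406 = 1.9949 × 10^5
Stock = 15.0 nM × 1.9949 × 10^5 = 2.992 × 10^6 nM = 2.99 mM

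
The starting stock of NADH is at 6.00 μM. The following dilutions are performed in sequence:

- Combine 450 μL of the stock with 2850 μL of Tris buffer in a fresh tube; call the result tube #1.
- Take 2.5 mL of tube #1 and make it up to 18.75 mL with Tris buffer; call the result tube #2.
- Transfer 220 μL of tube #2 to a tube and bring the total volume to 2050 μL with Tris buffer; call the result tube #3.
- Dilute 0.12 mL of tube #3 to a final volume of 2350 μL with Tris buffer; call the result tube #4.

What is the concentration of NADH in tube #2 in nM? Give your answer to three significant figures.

Step 1: 450 μL + 2850 μL = 3300 μL total → factor 3300/450 = 7.3333
Step 2: 2.5 mL brought to 18.75 mL → factor 18.75/2.5 = 7.5
Dilution factor through tube #2 = 7.3333 × 7.5 = 55
[tube #2] = 6.00 μM / 55 = 0.1091 μM = 109 nM

109 nM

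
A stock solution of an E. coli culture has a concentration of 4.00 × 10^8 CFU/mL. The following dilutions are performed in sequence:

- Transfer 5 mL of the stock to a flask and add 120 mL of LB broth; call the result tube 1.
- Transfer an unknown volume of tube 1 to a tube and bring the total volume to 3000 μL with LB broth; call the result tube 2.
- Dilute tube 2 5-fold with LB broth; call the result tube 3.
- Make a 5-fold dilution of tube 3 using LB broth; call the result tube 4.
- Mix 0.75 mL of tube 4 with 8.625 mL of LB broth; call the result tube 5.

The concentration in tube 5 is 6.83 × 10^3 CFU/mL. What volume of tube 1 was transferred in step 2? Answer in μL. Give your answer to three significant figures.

Step 1: 5 mL + 120 mL = 125 mL total → factor 125/5 = 25
Step 2: v brought to 3000 μL → factor = 3000 μL/v
Step 3: 5-fold → factor 5
Step 4: 5-fold → factor 5
Step 5: 0.75 mL + 8.625 mL = 9.375 mL total → factor 9.375/0.75 = 12.5
Product of known-step factors = 7812.5
Overall factor = 4.00 × 10^8 CFU/mL / (6.83 × 10^3 CFU/mL) = 58565
Step-2 factor = 58565 / 7812.5 = 7.4963
v = 3000 μL / 7.4963 = 400 μL

400 μL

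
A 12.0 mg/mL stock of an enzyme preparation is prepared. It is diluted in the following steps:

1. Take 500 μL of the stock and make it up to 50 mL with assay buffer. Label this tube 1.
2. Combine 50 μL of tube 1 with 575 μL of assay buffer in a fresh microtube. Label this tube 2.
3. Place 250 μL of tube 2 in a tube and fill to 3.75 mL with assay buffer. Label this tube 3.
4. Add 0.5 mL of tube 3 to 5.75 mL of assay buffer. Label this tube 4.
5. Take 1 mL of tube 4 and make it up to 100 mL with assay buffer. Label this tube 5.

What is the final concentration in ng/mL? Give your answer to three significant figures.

Step 1: 500 μL brought to 50 mL → factor 50000/500 = 100
Step 2: 50 μL + 575 μL = 625 μL total → factor 625/50 = 12.5
Step 3: 250 μL brought to 3.75 mL → factor 3750/250 = 15
Step 4: 0.5 mL + 5.75 mL = 6.25 mL total → factor 6.25/0.5 = 12.5
Step 5: 1 mL brought to 100 mL → factor 100/1 = 100
Overall dilution factor = 100 × 12.5 × 15 × 12.5 × 100 = 2.3438 × 10^7
Final = 12.0 mg/mL / 2.3438 × 10^7 = 5.120 × 10^-7 mg/mL = 0.512 ng/mL

0.512 ng/mL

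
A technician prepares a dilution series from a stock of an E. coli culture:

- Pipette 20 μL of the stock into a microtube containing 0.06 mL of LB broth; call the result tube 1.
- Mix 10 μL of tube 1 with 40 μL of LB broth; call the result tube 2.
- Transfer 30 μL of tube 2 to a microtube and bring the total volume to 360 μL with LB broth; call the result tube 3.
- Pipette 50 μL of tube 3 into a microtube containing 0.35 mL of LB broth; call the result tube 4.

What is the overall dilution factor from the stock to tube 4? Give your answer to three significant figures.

1.92 × 10^3

Step 1: 20 μL + 0.06 mL = 80 μL total → factor 80/20 = 4
Step 2: 10 μL + 40 μL = 50 μL total → factor 50/10 = 5
Step 3: 30 μL brought to 360 μL → factor 360/30 = 12
Step 4: 50 μL + 0.35 mL = 400 μL total → factor 400/50 = 8
Overall dilution factor = 4 × 5 × 12 × 8 = 1920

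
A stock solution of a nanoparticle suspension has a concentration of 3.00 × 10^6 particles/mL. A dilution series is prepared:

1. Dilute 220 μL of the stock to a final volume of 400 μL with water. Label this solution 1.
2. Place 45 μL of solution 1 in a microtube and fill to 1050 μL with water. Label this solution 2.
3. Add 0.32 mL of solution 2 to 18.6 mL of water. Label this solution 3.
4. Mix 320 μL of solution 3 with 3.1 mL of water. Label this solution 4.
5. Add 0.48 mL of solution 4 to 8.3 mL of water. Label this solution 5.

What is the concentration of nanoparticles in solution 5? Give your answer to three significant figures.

Step 1: 220 μL brought to 400 μL → factor 400/220 = 1.8182
Step 2: 45 μL brought to 1050 μL → factor 1050/45 = 23.333
Step 3: 0.32 mL + 18.6 mL = 18.92 mL total → factor 18.92/0.32 = 59.125
Step 4: 320 μL + 3.1 mL = 3420 μL total → factor 3420/320 = 10.688
Step 5: 0.48 mL + 8.3 mL = 8.78 mL total → factor 8.78/0.48 = 18.292
Dilution factor through solution 5 = 1.8182 × 23.333 × 59.125 × 10.688 × 18.292 = 4.9036 × 10^5
[solution 5] = 3.00 × 10^6 particles/mL / 4.9036 × 10^5 = 6.12 particles/mL

6.12 particles/mL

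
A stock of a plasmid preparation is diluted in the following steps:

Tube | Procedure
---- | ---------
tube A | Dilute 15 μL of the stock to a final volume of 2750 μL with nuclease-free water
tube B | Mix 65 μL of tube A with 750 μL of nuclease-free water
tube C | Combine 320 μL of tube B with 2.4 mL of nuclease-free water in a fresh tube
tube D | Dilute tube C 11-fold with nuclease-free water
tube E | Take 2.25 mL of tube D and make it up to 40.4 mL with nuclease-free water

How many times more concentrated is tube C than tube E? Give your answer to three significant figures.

Step 1: 15 μL brought to 2750 μL → factor 2750/15 = 183.33
Step 2: 65 μL + 750 μL = 815 μL total → factor 815/65 = 12.538
Step 3: 320 μL + 2.4 mL = 2720 μL total → factor 2720/320 = 8.5
Step 4: 11-fold → factor 11
Step 5: 2.25 mL brought to 40.4 mL → factor 40.4/2.25 = 17.956
Dilution factor to tube C = 19539; to tube E = 3.8592 × 10^6
[tube C]/[tube E] = (factor to tube E)/(factor to tube C) = 3.8592 × 10^6/19539 = 198

198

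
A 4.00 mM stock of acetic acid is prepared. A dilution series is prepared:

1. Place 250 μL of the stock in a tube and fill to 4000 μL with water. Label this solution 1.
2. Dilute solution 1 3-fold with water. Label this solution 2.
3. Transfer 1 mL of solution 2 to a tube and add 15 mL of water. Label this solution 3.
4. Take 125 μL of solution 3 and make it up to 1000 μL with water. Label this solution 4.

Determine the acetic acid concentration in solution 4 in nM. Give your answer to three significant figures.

651 nM

Step 1: 250 μL brought to 4000 μL → factor 4000/250 = 16
Step 2: 3-fold → factor 3
Step 3: 1 mL + 15 mL = 16 mL total → factor 16/1 = 16
Step 4: 125 μL brought to 1000 μL → factor 1000/125 = 8
Overall dilution factor = 16 × 3 × 16 × 8 = 6144
Final = 4.00 mM / 6144 = 0.0006510 mM = 651 nM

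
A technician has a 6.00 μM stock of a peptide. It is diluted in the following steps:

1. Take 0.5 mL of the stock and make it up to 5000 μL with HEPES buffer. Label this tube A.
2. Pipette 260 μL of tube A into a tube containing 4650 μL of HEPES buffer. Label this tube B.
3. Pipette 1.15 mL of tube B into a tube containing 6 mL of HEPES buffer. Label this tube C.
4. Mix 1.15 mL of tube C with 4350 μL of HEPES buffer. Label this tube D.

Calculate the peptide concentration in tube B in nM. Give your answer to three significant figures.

31.8 nM

Step 1: 0.5 mL brought to 5000 μL → factor 5/0.5 = 10
Step 2: 260 μL + 4650 μL = 4910 μL total → factor 4910/260 = 18.885
Dilution factor through tube B = 10 × 18.885 = 188.85
[tube B] = 6.00 μM / 188.85 = 0.03177 μM = 31.8 nM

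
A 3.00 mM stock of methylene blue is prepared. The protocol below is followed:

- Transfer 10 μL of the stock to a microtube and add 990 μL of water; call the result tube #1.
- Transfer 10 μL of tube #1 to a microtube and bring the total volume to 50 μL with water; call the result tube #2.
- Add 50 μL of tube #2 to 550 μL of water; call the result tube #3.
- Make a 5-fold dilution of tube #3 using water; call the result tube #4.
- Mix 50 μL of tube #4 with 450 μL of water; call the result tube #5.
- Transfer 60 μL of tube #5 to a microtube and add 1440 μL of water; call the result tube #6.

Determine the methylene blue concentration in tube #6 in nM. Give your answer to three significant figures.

Step 1: 10 μL + 990 μL = 1000 μL total → factor 1000/10 = 100
Step 2: 10 μL brought to 50 μL → factor 50/10 = 5
Step 3: 50 μL + 550 μL = 600 μL total → factor 600/50 = 12
Step 4: 5-fold → factor 5
Step 5: 50 μL + 450 μL = 500 μL total → factor 500/50 = 10
Step 6: 60 μL + 1440 μL = 1500 μL total → factor 1500/60 = 25
Overall dilution factor = 100 × 5 × 12 × 5 × 10 × 25 = 7.5 × 10^6
Final = 3.00 mM / 7.5 × 10^6 = 4.000 × 10^-7 mM = 0.400 nM

0.400 nM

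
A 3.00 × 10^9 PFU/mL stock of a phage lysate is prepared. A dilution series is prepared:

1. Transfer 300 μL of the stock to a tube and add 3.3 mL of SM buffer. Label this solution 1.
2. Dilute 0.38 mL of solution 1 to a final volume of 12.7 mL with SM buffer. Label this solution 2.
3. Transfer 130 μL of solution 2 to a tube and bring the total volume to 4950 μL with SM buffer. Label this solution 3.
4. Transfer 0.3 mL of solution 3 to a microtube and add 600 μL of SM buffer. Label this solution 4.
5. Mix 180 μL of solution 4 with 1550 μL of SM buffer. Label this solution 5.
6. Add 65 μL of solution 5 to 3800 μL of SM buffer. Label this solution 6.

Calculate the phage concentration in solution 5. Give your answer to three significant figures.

Step 1: 300 μL + 3.3 mL = 3600 μL total → factor 3600/300 = 12
Step 2: 0.38 mL brought to 12.7 mL → factor 12.7/0.38 = 33.421
Step 3: 130 μL brought to 4950 μL → factor 4950/130 = 38.077
Step 4: 0.3 mL + 600 μL = 0.9 mL total → factor 0.9/0.3 = 3
Step 5: 180 μL + 1550 μL = 1730 μL total → factor 1730/180 = 9.6111
Dilution factor through solution 5 = 12 × 33.421 × 38.077 × 3 × 9.6111 = 4.4031 × 10^5
[solution 5] = 3.00 × 10^9 PFU/mL / 4.4031 × 10^5 = 6.81 × 10^3 PFU/mL

6.81 × 10^3 PFU/mL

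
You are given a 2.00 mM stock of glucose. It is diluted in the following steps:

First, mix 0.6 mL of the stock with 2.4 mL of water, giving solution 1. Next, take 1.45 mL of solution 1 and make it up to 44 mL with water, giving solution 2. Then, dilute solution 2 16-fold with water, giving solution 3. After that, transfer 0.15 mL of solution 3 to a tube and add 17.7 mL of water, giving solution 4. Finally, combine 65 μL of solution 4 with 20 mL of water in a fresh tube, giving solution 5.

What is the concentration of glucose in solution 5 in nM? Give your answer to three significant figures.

0.0224 nM

Step 1: 0.6 mL + 2.4 mL = 3 mL total → factor 3/0.6 = 5
Step 2: 1.45 mL brought to 44 mL → factor 44/1.45 = 30.345
Step 3: 16-fold → factor 16
Step 4: 0.15 mL + 17.7 mL = 17.85 mL total → factor 17.85/0.15 = 119
Step 5: 65 μL + 20 mL = 20065 μL total → factor 20065/65 = 308.69
Overall dilution factor = 5 × 30.345 × 16 × 119 × 308.69 = 8.9176 × 10^7
Final = 2.00 mM / 8.9176 × 10^7 = 2.243 × 10^-8 mM = 0.0224 nM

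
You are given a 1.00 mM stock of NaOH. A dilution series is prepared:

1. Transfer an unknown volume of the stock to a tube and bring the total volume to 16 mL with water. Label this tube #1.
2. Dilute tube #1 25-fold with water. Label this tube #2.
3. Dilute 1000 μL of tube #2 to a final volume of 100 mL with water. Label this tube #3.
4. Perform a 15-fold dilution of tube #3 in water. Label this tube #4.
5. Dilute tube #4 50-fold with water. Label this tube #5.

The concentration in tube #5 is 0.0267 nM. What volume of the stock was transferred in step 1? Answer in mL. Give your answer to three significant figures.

0.801 mL

Step 1: v brought to 16 mL → factor = 16 mL/v
Step 2: 25-fold → factor 25
Step 3: 1000 μL brought to 100 mL → factor 1 × 10^5/1000 = 100
Step 4: 15-fold → factor 15
Step 5: 50-fold → factor 50
Product of known-step factors = 1.875 × 10^6
Overall factor = 1.00 mM / (0.0267 nM) = 3.7453 × 10^7
Step-1 factor = 3.7453 × 10^7 / 1.875 × 10^6 = 19.975
v = 16 mL / 19.975 = 0.801 mL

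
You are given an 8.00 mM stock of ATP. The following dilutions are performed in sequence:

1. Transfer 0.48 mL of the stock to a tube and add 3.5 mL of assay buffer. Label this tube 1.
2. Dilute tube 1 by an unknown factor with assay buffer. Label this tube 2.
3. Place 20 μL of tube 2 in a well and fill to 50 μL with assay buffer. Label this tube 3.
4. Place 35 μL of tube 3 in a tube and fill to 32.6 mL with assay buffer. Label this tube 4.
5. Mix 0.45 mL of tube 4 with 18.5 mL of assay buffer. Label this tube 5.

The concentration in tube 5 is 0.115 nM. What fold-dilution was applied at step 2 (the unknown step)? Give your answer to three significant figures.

85.6-fold

Step 1: 0.48 mL + 3.5 mL = 3.98 mL total → factor 3.98/0.48 = 8.2917
Step 2: unknown factor x
Step 3: 20 μL brought to 50 μL → factor 50/20 = 2.5
Step 4: 35 μL brought to 32.6 mL → factor 32600/35 = 931.43
Step 5: 0.45 mL + 18.5 mL = 18.95 mL total → factor 18.95/0.45 = 42.111
Product of known-step factors = 8.1307 × 10^5
Overall factor = 8.00 mM / (0.115 nM) = 6.9565 × 10^7
x = 6.9565 × 10^7 / 8.1307 × 10^5 = 85.6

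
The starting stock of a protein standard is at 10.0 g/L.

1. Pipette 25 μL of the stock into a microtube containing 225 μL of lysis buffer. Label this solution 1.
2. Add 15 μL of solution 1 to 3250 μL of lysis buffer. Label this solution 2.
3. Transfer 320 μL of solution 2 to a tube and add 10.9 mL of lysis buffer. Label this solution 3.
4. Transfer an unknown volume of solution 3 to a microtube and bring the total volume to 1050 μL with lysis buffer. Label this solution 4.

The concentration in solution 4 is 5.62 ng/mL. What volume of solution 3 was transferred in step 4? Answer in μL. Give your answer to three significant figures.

45.0 μL

Step 1: 25 μL + 225 μL = 250 μL total → factor 250/25 = 10
Step 2: 15 μL + 3250 μL = 3265 μL total → factor 3265/15 = 217.67
Step 3: 320 μL + 10.9 mL = 11220 μL total → factor 11220/320 = 35.062
Step 4: v brought to 1050 μL → factor = 1050 μL/v
Product of known-step factors = 76319
Overall factor = 10.0 g/L / (5.62 ng/mL) = 1.7794 × 10^6
Step-4 factor = 1.7794 × 10^6 / 76319 = 23.315
v = 1050 μL / 23.315 = 45.0 μL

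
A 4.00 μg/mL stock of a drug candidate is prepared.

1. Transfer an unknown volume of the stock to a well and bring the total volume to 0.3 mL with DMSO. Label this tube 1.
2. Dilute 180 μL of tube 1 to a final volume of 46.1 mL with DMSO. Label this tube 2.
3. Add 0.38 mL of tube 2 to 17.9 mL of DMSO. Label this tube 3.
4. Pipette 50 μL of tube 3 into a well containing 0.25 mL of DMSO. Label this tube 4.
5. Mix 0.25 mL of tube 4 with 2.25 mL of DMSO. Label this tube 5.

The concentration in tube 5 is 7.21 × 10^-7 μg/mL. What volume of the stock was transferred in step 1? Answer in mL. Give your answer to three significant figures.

Step 1: v brought to 0.3 mL → factor = 0.3 mL/v
Step 2: 180 μL brought to 46.1 mL → factor 46100/180 = 256.11
Step 3: 0.38 mL + 17.9 mL = 18.28 mL total → factor 18.28/0.38 = 48.105
Step 4: 50 μL + 0.25 mL = 300 μL total → factor 300/50 = 6
Step 5: 0.25 mL + 2.25 mL = 2.5 mL total → factor 2.5/0.25 = 10
Product of known-step factors = 7.3922 × 10^5
Overall factor = 4.00 μg/mL / (7.21 × 10^-7 μg/mL) = 5.5479 × 10^6
Step-1 factor = 5.5479 × 10^6 / 7.3922 × 10^5 = 7.505
v = 0.3 mL / 7.505 = 0.0400 mL

0.0400 mL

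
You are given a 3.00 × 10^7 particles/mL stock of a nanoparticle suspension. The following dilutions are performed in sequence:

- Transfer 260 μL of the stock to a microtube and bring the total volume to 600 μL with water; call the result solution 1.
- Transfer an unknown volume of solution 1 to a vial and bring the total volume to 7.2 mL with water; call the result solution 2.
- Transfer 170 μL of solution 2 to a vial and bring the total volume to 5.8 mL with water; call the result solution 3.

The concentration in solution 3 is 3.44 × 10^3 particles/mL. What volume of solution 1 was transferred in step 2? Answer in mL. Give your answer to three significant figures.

0.0650 mL

Step 1: 260 μL brought to 600 μL → factor 600/260 = 2.3077
Step 2: v brought to 7.2 mL → factor = 7.2 mL/v
Step 3: 170 μL brought to 5.8 mL → factor 5800/170 = 34.118
Product of known-step factors = 78.733
Overall factor = 3.00 × 10^7 particles/mL / (3.44 × 10^3 particles/mL) = 8720.9
Step-2 factor = 8720.9 / 78.733 = 110.77
v = 7.2 mL / 110.77 = 0.0650 mL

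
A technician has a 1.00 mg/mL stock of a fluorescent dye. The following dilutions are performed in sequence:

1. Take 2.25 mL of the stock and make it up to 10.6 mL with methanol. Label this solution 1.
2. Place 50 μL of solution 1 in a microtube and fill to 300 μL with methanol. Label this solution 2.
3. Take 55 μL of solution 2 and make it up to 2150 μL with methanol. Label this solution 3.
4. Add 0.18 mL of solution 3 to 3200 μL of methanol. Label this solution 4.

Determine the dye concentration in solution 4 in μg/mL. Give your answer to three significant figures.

Step 1: 2.25 mL brought to 10.6 mL → factor 10.6/2.25 = 4.7111
Step 2: 50 μL brought to 300 μL → factor 300/50 = 6
Step 3: 55 μL brought to 2150 μL → factor 2150/55 = 39.091
Step 4: 0.18 mL + 3200 μL = 3.38 mL total → factor 3.38/0.18 = 18.778
Overall dilution factor = 4.7111 × 6 × 39.091 × 18.778 = 20749
Final = 1.00 mg/mL / 20749 = 4.820 × 10^-5 mg/mL = 0.0482 μg/mL

0.0482 μg/mL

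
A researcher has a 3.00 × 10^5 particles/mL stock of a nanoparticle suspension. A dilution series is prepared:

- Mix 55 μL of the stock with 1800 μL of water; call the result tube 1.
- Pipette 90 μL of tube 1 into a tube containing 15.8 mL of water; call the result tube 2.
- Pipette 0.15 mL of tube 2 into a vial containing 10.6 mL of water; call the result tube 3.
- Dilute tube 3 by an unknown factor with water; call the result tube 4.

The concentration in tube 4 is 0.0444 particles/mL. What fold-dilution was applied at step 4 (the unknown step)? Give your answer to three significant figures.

Step 1: 55 μL + 1800 μL = 1855 μL total → factor 1855/55 = 33.727
Step 2: 90 μL + 15.8 mL = 15890 μL total → factor 15890/90 = 176.56
Step 3: 0.15 mL + 10.6 mL = 10.75 mL total → factor 10.75/0.15 = 71.667
Step 4: unknown factor x
Product of known-step factors = 4.2676 × 10^5
Overall factor = 3.00 × 10^5 particles/mL / (0.0444 particles/mL) = 6.7568 × 10^6
x = 6.7568 × 10^6 / 4.2676 × 10^5 = 15.8

15.8-fold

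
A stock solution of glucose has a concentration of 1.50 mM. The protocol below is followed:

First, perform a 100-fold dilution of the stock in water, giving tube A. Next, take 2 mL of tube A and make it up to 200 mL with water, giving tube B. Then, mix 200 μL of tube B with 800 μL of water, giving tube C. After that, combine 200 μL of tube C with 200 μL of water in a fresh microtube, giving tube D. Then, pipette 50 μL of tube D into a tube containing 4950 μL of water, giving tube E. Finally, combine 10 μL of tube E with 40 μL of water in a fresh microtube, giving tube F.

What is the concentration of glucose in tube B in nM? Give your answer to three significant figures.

150 nM

Step 1: 100-fold → factor 100
Step 2: 2 mL brought to 200 mL → factor 200/2 = 100
Dilution factor through tube B = 100 × 100 = 10000
[tube B] = 1.50 mM / 10000 = 0.0001500 mM = 150 nM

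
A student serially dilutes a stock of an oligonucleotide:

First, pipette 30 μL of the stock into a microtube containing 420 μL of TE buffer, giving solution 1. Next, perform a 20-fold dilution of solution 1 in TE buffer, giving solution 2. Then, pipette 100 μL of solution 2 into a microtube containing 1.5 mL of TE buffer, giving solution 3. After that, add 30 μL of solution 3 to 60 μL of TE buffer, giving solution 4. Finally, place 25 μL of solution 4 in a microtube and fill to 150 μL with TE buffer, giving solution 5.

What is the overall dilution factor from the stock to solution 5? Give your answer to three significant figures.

Step 1: 30 μL + 420 μL = 450 μL total → factor 450/30 = 15
Step 2: 20-fold → factor 20
Step 3: 100 μL + 1.5 mL = 1600 μL total → factor 1600/100 = 16
Step 4: 30 μL + 60 μL = 90 μL total → factor 90/30 = 3
Step 5: 25 μL brought to 150 μL → factor 150/25 = 6
Overall dilution factor = 15 × 20 × 16 × 3 × 6 = 86400

8.64 × 10^4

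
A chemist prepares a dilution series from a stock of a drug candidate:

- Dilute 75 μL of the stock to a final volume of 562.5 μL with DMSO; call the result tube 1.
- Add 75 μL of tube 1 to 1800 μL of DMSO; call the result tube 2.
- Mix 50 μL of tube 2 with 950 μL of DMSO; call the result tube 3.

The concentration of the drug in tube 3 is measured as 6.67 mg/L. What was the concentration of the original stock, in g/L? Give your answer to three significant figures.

Step 1: 75 μL brought to 562.5 μL → factor 562.5/75 = 7.5
Step 2: 75 μL + 1800 μL = 1875 μL total → factor 1875/75 = 25
Step 3: 50 μL + 950 μL = 1000 μL total → factor 1000/50 = 20
Overall dilution factor = 7.5 × 25 × 20 = 3750
Stock = 6.67 mg/L × 3750 = 2.501 × 10^4 mg/L = 25.0 g/L

25.0 g/L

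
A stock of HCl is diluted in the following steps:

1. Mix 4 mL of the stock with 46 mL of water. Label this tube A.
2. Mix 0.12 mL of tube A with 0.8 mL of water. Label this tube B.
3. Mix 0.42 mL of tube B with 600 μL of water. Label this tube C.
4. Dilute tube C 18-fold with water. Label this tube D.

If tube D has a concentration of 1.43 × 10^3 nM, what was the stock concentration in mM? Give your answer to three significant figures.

5.99 mM

Step 1: 4 mL + 46 mL = 50 mL total → factor 50/4 = 12.5
Step 2: 0.12 mL + 0.8 mL = 0.92 mL total → factor 0.92/0.12 = 7.6667
Step 3: 0.42 mL + 600 μL = 1.02 mL total → factor 1.02/0.42 = 2.4286
Step 4: 18-fold → factor 18
Overall dilution factor = 12.5 × 7.6667 × 2.4286 × 18 = 4189.3
Stock = 1.43 × 10^3 nM × 4189.3 = 5.991 × 10^6 nM = 5.99 mM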